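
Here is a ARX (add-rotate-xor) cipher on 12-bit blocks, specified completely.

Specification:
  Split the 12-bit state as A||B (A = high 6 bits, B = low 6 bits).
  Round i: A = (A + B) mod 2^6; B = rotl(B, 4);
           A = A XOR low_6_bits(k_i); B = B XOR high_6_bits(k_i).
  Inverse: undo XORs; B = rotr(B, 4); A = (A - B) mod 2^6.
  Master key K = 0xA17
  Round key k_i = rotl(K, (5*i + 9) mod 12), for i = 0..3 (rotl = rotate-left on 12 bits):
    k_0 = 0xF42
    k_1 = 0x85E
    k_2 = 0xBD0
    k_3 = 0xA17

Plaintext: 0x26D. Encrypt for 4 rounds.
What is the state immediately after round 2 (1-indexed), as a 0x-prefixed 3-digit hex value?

0x108

s_0 = plaintext = 0x26D
s_1 = Round(s_0, k_0) = 0xD26
s_2 = Round(s_1, k_1) = 0x108
s_3 = Round(s_2, k_2) = 0x72D
s_4 = Round(s_3, k_3) = 0x7B3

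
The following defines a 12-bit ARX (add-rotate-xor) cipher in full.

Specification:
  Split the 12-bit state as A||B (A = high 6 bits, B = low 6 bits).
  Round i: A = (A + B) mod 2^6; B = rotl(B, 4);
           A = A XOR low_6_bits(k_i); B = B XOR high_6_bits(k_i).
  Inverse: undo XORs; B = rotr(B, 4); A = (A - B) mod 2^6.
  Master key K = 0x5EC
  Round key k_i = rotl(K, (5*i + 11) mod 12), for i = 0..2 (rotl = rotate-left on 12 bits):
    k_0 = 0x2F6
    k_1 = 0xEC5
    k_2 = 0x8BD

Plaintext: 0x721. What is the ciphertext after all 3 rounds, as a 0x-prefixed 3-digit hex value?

0x5D1

s_0 = plaintext = 0x721
s_1 = Round(s_0, k_0) = 0x2D3
s_2 = Round(s_1, k_1) = 0x6CF
s_3 = Round(s_2, k_2) = 0x5D1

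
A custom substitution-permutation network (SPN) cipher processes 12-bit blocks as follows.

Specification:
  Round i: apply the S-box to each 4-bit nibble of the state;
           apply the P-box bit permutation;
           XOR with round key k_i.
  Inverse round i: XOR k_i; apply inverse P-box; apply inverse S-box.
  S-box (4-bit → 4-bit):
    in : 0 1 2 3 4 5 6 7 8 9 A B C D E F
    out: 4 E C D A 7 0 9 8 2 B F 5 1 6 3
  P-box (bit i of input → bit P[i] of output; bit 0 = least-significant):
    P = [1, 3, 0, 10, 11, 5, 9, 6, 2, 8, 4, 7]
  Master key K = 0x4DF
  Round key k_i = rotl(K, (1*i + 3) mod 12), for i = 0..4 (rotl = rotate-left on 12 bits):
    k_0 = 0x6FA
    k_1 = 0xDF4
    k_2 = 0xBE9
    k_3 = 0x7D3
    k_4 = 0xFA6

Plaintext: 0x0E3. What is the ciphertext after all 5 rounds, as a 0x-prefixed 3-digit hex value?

s_0 = plaintext = 0x0E3
s_1 = Round(s_0, k_0) = 0x0C9
s_2 = Round(s_1, k_1) = 0x7EC
s_3 = Round(s_2, k_2) = 0x94E
s_4 = Round(s_3, k_3) = 0x6BA
s_5 = Round(s_4, k_4) = 0x1CC

0x1CC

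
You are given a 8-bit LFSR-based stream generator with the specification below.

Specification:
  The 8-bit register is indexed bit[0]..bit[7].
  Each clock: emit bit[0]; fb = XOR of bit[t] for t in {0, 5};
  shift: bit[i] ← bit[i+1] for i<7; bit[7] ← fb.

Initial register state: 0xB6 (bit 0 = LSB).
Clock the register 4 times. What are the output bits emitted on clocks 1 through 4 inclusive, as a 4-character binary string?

0110

reg_0 = 0xB6
clock 1: out=0, reg = 0xDB
clock 2: out=1, reg = 0xED
clock 3: out=1, reg = 0x76
clock 4: out=0, reg = 0xBB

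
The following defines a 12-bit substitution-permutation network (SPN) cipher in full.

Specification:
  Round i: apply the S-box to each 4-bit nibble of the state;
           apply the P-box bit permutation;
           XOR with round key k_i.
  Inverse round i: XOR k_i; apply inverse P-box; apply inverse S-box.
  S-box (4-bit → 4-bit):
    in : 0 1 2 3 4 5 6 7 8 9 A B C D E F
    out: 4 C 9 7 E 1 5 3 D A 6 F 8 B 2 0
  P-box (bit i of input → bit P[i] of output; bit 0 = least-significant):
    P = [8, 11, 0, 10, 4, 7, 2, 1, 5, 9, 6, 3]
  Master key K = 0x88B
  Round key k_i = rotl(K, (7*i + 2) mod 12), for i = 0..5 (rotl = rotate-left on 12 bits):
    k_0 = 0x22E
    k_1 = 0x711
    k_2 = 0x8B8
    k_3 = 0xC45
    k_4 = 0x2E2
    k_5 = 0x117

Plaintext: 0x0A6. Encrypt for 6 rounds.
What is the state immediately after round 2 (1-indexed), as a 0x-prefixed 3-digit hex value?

0x8F0

s_0 = plaintext = 0x0A6
s_1 = Round(s_0, k_0) = 0x3EB
s_2 = Round(s_1, k_1) = 0x8F0
s_3 = Round(s_2, k_2) = 0x8D1
s_4 = Round(s_3, k_3) = 0x8BE
s_5 = Round(s_4, k_4) = 0xA1C
s_6 = Round(s_5, k_5) = 0x751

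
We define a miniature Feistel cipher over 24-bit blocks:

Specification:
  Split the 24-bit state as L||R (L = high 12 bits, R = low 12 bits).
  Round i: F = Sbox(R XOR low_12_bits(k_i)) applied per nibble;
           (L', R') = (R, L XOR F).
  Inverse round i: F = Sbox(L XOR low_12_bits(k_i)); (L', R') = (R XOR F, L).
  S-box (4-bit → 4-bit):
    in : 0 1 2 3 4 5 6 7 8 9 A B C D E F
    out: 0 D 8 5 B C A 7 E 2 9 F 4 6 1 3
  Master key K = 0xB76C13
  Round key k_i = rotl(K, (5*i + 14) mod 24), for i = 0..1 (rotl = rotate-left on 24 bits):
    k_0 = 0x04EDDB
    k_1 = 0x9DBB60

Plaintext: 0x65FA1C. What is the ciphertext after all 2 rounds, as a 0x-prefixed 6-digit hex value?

0x118362

s_0 = plaintext = 0x65FA1C
s_1 = Round(s_0, k_0) = 0xA1C118
s_2 = Round(s_1, k_1) = 0x118362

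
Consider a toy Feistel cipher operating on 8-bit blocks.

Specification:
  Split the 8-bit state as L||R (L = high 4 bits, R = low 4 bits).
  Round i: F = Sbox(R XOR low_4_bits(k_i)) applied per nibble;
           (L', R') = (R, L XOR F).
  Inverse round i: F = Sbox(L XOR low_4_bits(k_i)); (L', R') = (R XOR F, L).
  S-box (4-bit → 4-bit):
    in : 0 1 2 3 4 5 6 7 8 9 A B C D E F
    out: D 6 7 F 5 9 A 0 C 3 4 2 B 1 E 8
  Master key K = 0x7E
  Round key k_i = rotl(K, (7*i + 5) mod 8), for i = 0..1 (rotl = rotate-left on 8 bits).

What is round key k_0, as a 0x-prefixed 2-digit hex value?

0xCF

K = 0x7E
k_0 = rotl(K, (7*0+5) mod 8) = rotl(K, 5) = 0xCF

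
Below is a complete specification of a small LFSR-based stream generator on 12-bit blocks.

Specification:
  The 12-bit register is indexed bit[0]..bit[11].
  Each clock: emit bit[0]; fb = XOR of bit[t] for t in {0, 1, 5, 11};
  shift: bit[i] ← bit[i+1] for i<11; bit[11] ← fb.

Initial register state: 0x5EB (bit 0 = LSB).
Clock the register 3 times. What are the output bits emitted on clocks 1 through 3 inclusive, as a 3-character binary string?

reg_0 = 0x5EB
clock 1: out=1, reg = 0xAF5
clock 2: out=1, reg = 0xD7A
clock 3: out=0, reg = 0xEBD

110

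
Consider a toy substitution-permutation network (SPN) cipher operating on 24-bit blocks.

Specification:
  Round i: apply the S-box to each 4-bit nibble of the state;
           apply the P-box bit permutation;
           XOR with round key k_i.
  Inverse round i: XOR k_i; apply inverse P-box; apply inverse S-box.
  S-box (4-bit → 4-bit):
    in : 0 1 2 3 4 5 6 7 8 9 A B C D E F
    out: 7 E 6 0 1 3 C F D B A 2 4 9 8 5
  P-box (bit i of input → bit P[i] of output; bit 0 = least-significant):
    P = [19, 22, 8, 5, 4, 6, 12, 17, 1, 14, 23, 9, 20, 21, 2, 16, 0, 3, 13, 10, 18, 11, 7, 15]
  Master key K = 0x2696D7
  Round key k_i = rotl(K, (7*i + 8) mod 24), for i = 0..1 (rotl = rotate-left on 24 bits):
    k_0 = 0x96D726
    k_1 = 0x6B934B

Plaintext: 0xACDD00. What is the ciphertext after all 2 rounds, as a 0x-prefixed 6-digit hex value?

0xE0A39E

s_0 = plaintext = 0xACDD00
s_1 = Round(s_0, k_0) = 0xCF6C74
s_2 = Round(s_1, k_1) = 0xE0A39E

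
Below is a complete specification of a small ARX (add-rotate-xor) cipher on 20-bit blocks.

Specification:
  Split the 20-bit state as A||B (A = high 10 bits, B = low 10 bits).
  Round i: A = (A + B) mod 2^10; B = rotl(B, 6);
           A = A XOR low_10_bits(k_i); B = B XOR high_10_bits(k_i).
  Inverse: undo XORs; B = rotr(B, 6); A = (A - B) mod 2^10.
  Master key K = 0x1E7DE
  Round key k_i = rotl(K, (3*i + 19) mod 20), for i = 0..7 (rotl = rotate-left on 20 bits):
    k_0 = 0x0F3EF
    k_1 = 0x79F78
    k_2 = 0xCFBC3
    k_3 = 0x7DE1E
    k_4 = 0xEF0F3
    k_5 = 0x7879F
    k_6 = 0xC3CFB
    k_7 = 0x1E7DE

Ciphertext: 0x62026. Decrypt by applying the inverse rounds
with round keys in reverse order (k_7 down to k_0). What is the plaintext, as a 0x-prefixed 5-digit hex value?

0xF5289

s_0 = ciphertext = 0x62026
s_1 = InvRound(s_0, k_7) = 0x195F1
s_2 = InvRound(s_1, k_6) = 0x2CFEB
s_3 = InvRound(s_2, k_5) = 0xA10A8
s_4 = InvRound(s_3, k_4) = 0x4AD4C
s_5 = InvRound(s_4, k_3) = 0xE0FB2
s_6 = InvRound(s_5, k_2) = 0xDF8C2
s_7 = InvRound(s_6, k_1) = 0x6CA54
s_8 = InvRound(s_7, k_0) = 0xF5289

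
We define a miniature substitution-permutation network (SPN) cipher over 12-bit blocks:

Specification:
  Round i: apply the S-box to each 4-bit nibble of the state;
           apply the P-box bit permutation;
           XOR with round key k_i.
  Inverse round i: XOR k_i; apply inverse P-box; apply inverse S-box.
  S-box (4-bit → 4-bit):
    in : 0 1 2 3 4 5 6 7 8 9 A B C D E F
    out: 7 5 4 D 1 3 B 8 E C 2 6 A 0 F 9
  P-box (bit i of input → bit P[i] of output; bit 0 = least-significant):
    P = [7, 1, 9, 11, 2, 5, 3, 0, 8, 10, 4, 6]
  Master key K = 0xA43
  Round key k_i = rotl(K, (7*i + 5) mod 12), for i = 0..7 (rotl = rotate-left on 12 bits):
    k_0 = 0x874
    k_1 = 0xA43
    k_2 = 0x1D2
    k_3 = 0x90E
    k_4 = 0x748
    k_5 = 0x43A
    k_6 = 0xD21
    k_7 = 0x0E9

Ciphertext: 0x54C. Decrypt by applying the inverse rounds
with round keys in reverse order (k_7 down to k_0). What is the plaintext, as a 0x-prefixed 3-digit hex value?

s_0 = ciphertext = 0x54C
s_1 = InvRound(s_0, k_7) = 0x564
s_2 = InvRound(s_1, k_6) = 0x7F7
s_3 = InvRound(s_2, k_5) = 0xF31
s_4 = InvRound(s_3, k_4) = 0x987
s_5 = InvRound(s_4, k_3) = 0xD94
s_6 = InvRound(s_5, k_2) = 0xC4C
s_7 = InvRound(s_6, k_1) = 0xA3B
s_8 = InvRound(s_7, k_0) = 0x73B

0x73B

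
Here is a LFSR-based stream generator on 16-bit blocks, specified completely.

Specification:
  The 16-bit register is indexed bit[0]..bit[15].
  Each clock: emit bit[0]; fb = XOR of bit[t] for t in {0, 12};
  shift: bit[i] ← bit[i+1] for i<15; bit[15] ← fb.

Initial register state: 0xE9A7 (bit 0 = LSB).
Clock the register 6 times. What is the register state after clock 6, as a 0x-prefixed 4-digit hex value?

reg_0 = 0xE9A7
clock 1: out=1, reg = 0xF4D3
clock 2: out=1, reg = 0x7A69
clock 3: out=1, reg = 0x3D34
clock 4: out=0, reg = 0x9E9A
clock 5: out=0, reg = 0xCF4D
clock 6: out=1, reg = 0xE7A6

0xE7A6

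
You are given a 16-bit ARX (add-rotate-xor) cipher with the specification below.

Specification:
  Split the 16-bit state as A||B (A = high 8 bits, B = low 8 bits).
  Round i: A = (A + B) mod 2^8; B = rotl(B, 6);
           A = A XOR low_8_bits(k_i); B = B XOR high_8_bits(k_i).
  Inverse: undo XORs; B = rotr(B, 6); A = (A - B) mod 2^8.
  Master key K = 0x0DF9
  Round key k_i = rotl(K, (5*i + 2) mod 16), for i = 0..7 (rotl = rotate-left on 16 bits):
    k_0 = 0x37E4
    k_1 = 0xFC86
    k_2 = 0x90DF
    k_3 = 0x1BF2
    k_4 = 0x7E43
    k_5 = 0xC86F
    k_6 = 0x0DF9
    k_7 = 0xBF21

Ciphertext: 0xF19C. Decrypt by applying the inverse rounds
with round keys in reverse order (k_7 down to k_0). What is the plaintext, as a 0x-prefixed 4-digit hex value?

s_0 = ciphertext = 0xF19C
s_1 = InvRound(s_0, k_7) = 0x448C
s_2 = InvRound(s_1, k_6) = 0xB706
s_3 = InvRound(s_2, k_5) = 0x9D3B
s_4 = InvRound(s_3, k_4) = 0xC915
s_5 = InvRound(s_4, k_3) = 0x0338
s_6 = InvRound(s_5, k_2) = 0x3AA2
s_7 = InvRound(s_6, k_1) = 0x4379
s_8 = InvRound(s_7, k_0) = 0x6E39

0x6E39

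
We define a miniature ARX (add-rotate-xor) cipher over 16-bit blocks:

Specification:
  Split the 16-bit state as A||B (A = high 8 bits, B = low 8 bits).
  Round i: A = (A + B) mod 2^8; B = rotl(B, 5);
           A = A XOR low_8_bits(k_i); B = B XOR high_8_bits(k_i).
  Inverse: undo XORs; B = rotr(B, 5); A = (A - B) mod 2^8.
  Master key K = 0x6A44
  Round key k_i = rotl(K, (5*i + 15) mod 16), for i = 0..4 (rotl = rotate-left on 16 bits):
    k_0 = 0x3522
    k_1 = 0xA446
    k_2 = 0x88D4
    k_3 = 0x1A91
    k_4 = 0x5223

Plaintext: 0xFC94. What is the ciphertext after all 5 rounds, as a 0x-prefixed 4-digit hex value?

s_0 = plaintext = 0xFC94
s_1 = Round(s_0, k_0) = 0xB2A7
s_2 = Round(s_1, k_1) = 0x1F50
s_3 = Round(s_2, k_2) = 0xBB82
s_4 = Round(s_3, k_3) = 0xAC4A
s_5 = Round(s_4, k_4) = 0xD51B

0xD51B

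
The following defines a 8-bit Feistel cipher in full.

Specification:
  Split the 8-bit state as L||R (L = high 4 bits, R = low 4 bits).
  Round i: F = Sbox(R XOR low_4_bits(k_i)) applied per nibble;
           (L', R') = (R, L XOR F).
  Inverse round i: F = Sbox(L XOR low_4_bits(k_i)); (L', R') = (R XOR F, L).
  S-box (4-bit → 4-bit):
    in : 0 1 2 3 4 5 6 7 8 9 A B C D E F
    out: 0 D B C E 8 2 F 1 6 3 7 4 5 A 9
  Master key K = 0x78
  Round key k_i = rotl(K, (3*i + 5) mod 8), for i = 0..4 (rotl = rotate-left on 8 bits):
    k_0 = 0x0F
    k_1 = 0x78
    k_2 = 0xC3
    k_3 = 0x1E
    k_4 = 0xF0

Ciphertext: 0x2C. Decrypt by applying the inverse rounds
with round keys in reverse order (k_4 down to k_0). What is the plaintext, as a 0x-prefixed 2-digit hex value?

0xF4

s_0 = ciphertext = 0x2C
s_1 = InvRound(s_0, k_4) = 0x72
s_2 = InvRound(s_1, k_3) = 0x47
s_3 = InvRound(s_2, k_2) = 0x84
s_4 = InvRound(s_3, k_1) = 0x48
s_5 = InvRound(s_4, k_0) = 0xF4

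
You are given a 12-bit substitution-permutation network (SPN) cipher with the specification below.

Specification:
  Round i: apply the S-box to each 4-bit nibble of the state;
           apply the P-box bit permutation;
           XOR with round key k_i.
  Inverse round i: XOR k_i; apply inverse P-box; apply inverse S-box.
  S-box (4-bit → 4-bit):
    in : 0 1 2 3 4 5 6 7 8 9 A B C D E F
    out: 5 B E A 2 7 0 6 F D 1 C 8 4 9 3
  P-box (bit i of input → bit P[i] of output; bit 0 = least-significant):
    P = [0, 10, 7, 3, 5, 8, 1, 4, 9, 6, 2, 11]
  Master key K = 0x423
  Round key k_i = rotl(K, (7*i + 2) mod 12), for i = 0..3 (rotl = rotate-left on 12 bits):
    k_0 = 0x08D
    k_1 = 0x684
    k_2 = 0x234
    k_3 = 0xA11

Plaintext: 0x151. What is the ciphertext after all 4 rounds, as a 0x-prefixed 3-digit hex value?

s_0 = plaintext = 0x151
s_1 = Round(s_0, k_0) = 0xFE6
s_2 = Round(s_1, k_1) = 0x4F4
s_3 = Round(s_2, k_2) = 0x754
s_4 = Round(s_3, k_3) = 0xF77

0xF77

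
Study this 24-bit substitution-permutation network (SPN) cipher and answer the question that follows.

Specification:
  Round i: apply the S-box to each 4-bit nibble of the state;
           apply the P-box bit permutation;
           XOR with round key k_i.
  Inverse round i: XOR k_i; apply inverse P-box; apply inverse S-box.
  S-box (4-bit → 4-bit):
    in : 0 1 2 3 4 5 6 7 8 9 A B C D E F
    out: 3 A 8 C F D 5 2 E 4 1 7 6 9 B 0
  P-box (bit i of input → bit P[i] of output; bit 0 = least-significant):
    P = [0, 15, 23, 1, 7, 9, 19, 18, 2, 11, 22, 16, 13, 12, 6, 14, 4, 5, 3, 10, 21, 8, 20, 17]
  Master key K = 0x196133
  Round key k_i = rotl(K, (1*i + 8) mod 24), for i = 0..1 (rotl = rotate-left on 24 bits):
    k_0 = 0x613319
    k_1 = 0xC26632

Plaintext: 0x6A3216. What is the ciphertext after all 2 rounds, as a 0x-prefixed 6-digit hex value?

0x6DF888

s_0 = plaintext = 0x6A3216
s_1 = Round(s_0, k_0) = 0xD47148
s_2 = Round(s_1, k_1) = 0x6DF888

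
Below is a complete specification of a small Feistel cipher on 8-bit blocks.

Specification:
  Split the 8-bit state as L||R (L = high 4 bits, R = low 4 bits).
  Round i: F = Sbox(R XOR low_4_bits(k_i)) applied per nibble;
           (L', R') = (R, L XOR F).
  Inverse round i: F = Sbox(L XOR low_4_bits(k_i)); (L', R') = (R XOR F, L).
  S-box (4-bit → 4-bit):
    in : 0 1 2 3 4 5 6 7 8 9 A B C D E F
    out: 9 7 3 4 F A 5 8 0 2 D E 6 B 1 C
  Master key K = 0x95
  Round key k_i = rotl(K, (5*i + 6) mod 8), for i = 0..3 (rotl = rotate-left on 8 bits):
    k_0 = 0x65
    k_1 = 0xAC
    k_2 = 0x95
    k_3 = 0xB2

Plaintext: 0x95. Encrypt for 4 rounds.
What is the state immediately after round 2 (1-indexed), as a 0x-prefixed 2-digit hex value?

s_0 = plaintext = 0x95
s_1 = Round(s_0, k_0) = 0x50
s_2 = Round(s_1, k_1) = 0x03
s_3 = Round(s_2, k_2) = 0x35
s_4 = Round(s_3, k_3) = 0x5B

0x03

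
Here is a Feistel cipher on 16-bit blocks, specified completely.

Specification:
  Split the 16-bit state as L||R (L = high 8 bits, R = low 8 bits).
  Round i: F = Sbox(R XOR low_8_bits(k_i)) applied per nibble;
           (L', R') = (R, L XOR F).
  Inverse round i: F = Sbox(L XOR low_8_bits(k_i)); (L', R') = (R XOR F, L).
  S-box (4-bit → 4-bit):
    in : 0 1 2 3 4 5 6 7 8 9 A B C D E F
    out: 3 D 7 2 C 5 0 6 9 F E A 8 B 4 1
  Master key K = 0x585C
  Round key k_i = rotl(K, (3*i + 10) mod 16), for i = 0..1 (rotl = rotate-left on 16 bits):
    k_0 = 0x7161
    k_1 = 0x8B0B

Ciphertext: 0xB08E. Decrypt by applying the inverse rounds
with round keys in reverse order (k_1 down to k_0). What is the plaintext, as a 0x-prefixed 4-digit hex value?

s_0 = ciphertext = 0xB08E
s_1 = InvRound(s_0, k_1) = 0x24B0
s_2 = InvRound(s_1, k_0) = 0x7524

0x7524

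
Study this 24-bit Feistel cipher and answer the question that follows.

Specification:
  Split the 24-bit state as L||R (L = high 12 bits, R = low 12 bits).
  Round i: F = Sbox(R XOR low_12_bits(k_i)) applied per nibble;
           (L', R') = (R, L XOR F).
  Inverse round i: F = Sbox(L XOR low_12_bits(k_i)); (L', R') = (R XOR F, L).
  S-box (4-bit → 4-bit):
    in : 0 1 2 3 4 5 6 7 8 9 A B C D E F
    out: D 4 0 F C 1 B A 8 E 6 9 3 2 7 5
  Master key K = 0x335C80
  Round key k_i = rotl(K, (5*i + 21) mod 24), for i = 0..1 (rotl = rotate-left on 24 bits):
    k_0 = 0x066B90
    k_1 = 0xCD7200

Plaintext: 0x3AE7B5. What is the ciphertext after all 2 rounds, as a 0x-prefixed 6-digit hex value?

0x0AF7D0

s_0 = plaintext = 0x3AE7B5
s_1 = Round(s_0, k_0) = 0x7B50AF
s_2 = Round(s_1, k_1) = 0x0AF7D0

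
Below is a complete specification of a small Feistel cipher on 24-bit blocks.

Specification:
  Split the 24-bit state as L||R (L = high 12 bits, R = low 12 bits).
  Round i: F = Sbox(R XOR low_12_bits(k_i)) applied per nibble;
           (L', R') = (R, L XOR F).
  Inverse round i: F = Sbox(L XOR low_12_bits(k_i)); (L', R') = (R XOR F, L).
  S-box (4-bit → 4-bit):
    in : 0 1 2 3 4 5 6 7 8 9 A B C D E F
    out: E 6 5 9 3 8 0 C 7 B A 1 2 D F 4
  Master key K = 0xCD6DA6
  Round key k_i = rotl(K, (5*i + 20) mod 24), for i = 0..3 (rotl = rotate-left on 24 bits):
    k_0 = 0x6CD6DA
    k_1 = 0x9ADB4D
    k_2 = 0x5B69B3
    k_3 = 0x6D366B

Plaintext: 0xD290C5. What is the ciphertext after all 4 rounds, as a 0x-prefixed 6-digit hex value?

s_0 = plaintext = 0xD290C5
s_1 = Round(s_0, k_0) = 0x0C5D4D
s_2 = Round(s_1, k_1) = 0xD4D02B
s_3 = Round(s_2, k_2) = 0x02B6FA
s_4 = Round(s_3, k_3) = 0x6FAE9D

0x6FAE9D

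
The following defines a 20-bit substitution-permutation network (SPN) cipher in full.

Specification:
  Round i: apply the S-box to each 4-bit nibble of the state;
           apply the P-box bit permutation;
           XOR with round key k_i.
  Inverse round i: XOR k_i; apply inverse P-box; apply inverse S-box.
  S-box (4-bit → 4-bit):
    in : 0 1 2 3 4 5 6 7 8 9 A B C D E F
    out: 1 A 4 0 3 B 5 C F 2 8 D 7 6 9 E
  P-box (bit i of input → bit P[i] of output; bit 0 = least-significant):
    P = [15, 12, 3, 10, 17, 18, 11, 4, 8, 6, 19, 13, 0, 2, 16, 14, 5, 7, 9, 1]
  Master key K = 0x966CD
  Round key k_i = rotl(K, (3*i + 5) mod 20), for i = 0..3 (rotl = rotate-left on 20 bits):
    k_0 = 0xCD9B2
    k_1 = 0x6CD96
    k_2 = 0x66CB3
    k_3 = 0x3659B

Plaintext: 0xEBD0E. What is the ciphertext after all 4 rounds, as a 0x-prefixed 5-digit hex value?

s_0 = plaintext = 0xEBD0E
s_1 = Round(s_0, k_0) = 0x71DD1
s_2 = Round(s_1, k_1) = 0xA93D0
s_3 = Round(s_2, k_2) = 0x2E4B5
s_4 = Round(s_3, k_3) = 0x1BACA

0x1BACA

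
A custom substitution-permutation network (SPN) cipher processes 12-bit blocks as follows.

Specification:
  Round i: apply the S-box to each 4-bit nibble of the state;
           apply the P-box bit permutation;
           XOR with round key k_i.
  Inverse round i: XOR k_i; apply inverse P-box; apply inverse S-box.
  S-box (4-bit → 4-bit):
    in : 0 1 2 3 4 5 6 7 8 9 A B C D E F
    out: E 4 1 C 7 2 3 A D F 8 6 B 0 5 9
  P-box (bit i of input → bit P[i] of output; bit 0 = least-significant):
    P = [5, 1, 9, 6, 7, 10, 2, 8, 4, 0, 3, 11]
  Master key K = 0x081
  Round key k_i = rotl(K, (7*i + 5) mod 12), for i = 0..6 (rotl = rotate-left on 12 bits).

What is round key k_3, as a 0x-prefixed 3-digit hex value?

K = 0x081
k_0 = rotl(K, (7*0+5) mod 12) = rotl(K, 5) = 0x021
k_1 = rotl(K, (7*1+5) mod 12) = rotl(K, 0) = 0x081
k_2 = rotl(K, (7*2+5) mod 12) = rotl(K, 7) = 0x084
k_3 = rotl(K, (7*3+5) mod 12) = rotl(K, 2) = 0x204

0x204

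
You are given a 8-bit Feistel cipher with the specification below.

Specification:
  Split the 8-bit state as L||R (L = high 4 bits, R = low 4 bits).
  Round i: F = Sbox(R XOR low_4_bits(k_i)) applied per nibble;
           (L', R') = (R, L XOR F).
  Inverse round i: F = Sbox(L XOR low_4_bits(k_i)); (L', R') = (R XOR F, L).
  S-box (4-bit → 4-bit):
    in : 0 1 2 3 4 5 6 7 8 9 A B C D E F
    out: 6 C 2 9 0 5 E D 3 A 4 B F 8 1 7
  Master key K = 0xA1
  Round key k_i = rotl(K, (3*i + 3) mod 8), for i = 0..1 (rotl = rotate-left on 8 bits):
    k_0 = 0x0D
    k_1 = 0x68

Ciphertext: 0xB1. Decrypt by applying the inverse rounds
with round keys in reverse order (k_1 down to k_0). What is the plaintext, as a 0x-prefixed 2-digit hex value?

s_0 = ciphertext = 0xB1
s_1 = InvRound(s_0, k_1) = 0x8B
s_2 = InvRound(s_1, k_0) = 0xE8

0xE8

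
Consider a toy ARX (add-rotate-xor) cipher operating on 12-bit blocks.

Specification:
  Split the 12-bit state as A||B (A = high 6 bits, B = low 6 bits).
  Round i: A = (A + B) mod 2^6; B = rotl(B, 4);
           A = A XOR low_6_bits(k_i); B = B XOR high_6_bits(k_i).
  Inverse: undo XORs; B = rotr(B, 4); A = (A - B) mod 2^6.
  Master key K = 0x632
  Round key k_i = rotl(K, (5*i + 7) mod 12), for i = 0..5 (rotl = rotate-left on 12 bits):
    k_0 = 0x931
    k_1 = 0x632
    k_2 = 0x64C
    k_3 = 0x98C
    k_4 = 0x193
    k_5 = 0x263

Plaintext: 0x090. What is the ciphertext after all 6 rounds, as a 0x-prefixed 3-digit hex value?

s_0 = plaintext = 0x090
s_1 = Round(s_0, k_0) = 0x8E0
s_2 = Round(s_1, k_1) = 0xC50
s_3 = Round(s_2, k_2) = 0x35D
s_4 = Round(s_3, k_3) = 0x9B1
s_5 = Round(s_4, k_4) = 0x11A
s_6 = Round(s_5, k_5) = 0xF6F

0xF6F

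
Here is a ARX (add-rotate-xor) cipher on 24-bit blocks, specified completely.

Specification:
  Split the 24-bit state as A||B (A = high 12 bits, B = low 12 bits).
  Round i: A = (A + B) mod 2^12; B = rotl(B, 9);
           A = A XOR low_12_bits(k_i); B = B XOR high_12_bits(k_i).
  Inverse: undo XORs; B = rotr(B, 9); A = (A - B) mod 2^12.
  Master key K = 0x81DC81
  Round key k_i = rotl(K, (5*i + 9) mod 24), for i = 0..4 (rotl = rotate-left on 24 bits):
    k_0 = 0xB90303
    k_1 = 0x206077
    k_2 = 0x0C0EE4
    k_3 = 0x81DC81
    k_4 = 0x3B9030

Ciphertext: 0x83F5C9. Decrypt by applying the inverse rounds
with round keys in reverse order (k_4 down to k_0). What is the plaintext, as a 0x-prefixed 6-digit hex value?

s_0 = ciphertext = 0x83F5C9
s_1 = InvRound(s_0, k_4) = 0x48C383
s_2 = InvRound(s_1, k_3) = 0xB18CF5
s_3 = InvRound(s_2, k_2) = 0x44E1AE
s_4 = InvRound(s_3, k_1) = 0x6F8D41
s_5 = InvRound(s_4, k_0) = 0xF7068B

0xF7068B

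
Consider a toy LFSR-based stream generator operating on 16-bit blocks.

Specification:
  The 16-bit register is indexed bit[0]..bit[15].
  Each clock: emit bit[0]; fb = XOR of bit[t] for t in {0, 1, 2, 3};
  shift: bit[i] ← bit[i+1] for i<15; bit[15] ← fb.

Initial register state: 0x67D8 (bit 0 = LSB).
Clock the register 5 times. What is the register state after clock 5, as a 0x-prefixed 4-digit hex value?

0xCB3E

reg_0 = 0x67D8
clock 1: out=0, reg = 0xB3EC
clock 2: out=0, reg = 0x59F6
clock 3: out=0, reg = 0x2CFB
clock 4: out=1, reg = 0x967D
clock 5: out=1, reg = 0xCB3E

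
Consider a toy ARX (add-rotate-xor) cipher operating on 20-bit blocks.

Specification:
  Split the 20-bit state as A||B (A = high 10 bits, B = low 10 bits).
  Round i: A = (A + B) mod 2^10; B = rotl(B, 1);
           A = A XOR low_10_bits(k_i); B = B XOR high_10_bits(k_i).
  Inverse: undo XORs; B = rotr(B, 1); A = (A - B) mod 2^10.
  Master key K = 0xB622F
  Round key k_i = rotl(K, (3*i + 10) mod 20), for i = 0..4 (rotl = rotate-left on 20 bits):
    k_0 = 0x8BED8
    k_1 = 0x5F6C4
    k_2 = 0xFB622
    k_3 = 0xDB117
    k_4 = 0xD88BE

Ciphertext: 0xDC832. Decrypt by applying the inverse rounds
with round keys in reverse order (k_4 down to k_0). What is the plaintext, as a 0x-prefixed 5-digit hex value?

0x7E999

s_0 = ciphertext = 0xDC832
s_1 = InvRound(s_0, k_4) = 0x891A8
s_2 = InvRound(s_1, k_3) = 0x74562
s_3 = InvRound(s_2, k_2) = 0x2B347
s_4 = InvRound(s_3, k_1) = 0x52D1D
s_5 = InvRound(s_4, k_0) = 0x7E999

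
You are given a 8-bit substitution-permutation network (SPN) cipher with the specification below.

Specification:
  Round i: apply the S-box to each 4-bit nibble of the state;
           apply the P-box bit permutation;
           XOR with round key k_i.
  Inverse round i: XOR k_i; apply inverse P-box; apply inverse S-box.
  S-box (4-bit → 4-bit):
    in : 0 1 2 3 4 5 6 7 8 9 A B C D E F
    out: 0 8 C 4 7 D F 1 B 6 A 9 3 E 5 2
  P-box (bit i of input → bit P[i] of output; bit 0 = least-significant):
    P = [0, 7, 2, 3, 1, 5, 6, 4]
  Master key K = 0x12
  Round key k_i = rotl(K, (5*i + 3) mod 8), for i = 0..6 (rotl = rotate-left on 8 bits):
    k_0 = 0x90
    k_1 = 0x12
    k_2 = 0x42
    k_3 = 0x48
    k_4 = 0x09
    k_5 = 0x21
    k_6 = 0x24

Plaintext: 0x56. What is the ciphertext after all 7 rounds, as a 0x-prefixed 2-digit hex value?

0x9B

s_0 = plaintext = 0x56
s_1 = Round(s_0, k_0) = 0x4F
s_2 = Round(s_1, k_1) = 0xF0
s_3 = Round(s_2, k_2) = 0x62
s_4 = Round(s_3, k_3) = 0x36
s_5 = Round(s_4, k_4) = 0xC4
s_6 = Round(s_5, k_5) = 0x86
s_7 = Round(s_6, k_6) = 0x9B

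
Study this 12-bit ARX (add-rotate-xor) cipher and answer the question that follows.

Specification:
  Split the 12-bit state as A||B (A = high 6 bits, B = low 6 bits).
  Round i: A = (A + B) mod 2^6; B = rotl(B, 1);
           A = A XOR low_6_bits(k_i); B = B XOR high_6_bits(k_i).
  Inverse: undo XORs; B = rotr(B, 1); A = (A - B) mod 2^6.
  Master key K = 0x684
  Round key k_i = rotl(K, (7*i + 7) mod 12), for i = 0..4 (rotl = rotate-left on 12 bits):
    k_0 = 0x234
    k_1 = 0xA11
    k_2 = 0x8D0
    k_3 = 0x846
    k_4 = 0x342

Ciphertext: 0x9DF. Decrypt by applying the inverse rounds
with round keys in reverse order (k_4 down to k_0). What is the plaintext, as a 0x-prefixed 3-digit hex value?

s_0 = ciphertext = 0x9DF
s_1 = InvRound(s_0, k_4) = 0x709
s_2 = InvRound(s_1, k_3) = 0x194
s_3 = InvRound(s_2, k_2) = 0x6FB
s_4 = InvRound(s_3, k_1) = 0x869
s_5 = InvRound(s_4, k_0) = 0x970

0x970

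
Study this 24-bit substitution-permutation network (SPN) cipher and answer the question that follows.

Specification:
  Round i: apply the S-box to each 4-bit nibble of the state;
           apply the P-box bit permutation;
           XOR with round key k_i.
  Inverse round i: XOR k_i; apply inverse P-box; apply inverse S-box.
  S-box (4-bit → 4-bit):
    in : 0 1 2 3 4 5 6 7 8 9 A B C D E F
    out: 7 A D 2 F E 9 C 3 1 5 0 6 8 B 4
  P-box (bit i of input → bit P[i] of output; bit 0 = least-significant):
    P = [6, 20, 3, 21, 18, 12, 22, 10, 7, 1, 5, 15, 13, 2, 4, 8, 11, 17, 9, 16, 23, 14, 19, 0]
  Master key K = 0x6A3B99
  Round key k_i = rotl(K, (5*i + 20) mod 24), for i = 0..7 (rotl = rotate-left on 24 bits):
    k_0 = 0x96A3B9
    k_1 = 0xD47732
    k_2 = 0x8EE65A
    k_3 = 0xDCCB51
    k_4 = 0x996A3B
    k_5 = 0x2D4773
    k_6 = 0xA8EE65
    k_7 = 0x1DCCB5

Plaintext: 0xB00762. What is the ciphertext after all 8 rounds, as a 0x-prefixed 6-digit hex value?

0xCAF933

s_0 = plaintext = 0xB00762
s_1 = Round(s_0, k_0) = 0xB00DC5
s_2 = Round(s_1, k_1) = 0xA6CD2E
s_3 = Round(s_2, k_2) = 0x736A0E
s_4 = Round(s_3, k_3) = 0xA2FAB0
s_5 = Round(s_4, k_4) = 0x0060C3
s_6 = Round(s_5, k_5) = 0xF73CD1
s_7 = Round(s_6, k_6) = 0x91E843
s_8 = Round(s_7, k_7) = 0xCAF933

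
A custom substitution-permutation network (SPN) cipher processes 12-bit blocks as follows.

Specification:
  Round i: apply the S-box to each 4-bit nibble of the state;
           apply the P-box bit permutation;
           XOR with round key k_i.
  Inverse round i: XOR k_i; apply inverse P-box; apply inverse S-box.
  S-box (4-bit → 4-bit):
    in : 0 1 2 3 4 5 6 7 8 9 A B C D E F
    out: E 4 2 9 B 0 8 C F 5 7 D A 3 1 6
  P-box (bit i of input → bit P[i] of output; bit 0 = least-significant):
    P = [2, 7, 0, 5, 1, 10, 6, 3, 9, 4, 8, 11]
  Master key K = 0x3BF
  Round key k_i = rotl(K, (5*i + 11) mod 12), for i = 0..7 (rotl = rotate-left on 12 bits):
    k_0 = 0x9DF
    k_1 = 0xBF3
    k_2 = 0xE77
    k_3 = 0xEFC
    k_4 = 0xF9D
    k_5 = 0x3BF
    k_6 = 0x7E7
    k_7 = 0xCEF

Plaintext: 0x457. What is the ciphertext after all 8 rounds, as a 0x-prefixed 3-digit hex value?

0x795

s_0 = plaintext = 0x457
s_1 = Round(s_0, k_0) = 0x3EE
s_2 = Round(s_1, k_1) = 0x1F5
s_3 = Round(s_2, k_2) = 0xB37
s_4 = Round(s_3, k_3) = 0x5D7
s_5 = Round(s_4, k_4) = 0xBBE
s_6 = Round(s_5, k_5) = 0x8F1
s_7 = Round(s_6, k_6) = 0x8B6
s_8 = Round(s_7, k_7) = 0x795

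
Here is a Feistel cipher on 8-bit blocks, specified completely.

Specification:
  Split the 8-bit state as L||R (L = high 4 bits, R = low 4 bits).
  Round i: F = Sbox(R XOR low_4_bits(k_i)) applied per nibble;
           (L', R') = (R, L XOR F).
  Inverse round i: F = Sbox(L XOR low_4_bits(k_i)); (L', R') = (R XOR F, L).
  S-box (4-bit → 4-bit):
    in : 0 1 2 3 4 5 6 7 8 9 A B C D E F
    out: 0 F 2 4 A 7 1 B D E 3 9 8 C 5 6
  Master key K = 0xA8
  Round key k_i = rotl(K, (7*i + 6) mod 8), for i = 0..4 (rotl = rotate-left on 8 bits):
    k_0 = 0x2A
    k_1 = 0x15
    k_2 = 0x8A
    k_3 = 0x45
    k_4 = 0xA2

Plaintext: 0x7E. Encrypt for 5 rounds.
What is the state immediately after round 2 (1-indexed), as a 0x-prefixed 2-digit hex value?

0xD3

s_0 = plaintext = 0x7E
s_1 = Round(s_0, k_0) = 0xED
s_2 = Round(s_1, k_1) = 0xD3
s_3 = Round(s_2, k_2) = 0x33
s_4 = Round(s_3, k_3) = 0x32
s_5 = Round(s_4, k_4) = 0x23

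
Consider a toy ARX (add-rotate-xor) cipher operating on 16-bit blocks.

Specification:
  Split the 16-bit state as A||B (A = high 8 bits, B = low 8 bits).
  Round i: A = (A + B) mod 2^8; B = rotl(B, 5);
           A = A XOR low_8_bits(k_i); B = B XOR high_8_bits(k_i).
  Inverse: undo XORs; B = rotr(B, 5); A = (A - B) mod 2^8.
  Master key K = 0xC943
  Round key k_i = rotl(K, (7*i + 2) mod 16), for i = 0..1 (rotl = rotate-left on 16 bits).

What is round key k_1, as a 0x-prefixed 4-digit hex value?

K = 0xC943
k_0 = rotl(K, (7*0+2) mod 16) = rotl(K, 2) = 0x250F
k_1 = rotl(K, (7*1+2) mod 16) = rotl(K, 9) = 0x8792

0x8792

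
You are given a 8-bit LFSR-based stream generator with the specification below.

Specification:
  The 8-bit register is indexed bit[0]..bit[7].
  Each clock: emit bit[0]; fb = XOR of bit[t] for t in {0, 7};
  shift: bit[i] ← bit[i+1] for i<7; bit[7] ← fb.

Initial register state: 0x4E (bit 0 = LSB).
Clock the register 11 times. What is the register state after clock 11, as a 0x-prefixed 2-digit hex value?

reg_0 = 0x4E
clock 1: out=0, reg = 0x27
clock 2: out=1, reg = 0x93
clock 3: out=1, reg = 0x49
clock 4: out=1, reg = 0xA4
clock 5: out=0, reg = 0xD2
clock 6: out=0, reg = 0xE9
clock 7: out=1, reg = 0x74
clock 8: out=0, reg = 0x3A
clock 9: out=0, reg = 0x1D
clock 10: out=1, reg = 0x8E
clock 11: out=0, reg = 0xC7

0xC7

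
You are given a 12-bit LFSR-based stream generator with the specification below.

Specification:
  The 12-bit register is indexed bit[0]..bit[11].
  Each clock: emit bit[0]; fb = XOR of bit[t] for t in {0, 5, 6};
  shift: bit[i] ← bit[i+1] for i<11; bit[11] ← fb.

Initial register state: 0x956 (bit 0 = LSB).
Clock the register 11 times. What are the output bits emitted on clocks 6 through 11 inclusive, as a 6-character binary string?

reg_0 = 0x956
clock 1: out=0, reg = 0xCAB
clock 2: out=1, reg = 0x655
clock 3: out=1, reg = 0x32A
clock 4: out=0, reg = 0x995
clock 5: out=1, reg = 0xCCA
clock 6: out=0, reg = 0xE65
clock 7: out=1, reg = 0xF32
clock 8: out=0, reg = 0xF99
clock 9: out=1, reg = 0xFCC
clock 10: out=0, reg = 0xFE6
clock 11: out=0, reg = 0x7F3

010100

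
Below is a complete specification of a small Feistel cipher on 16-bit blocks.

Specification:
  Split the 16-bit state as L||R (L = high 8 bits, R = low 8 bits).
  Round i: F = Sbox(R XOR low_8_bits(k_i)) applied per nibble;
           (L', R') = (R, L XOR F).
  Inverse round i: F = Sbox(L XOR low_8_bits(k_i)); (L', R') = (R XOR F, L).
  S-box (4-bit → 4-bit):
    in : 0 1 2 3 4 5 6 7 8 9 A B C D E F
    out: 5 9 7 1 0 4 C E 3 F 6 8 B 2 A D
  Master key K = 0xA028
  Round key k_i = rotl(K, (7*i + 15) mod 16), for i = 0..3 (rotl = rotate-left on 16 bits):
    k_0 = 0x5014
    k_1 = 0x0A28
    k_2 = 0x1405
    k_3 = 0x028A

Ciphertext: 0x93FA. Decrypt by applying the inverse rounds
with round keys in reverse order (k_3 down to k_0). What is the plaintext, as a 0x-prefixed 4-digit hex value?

s_0 = ciphertext = 0x93FA
s_1 = InvRound(s_0, k_3) = 0x6593
s_2 = InvRound(s_1, k_2) = 0x5665
s_3 = InvRound(s_2, k_1) = 0x8F56
s_4 = InvRound(s_3, k_0) = 0xAE8F

0xAE8F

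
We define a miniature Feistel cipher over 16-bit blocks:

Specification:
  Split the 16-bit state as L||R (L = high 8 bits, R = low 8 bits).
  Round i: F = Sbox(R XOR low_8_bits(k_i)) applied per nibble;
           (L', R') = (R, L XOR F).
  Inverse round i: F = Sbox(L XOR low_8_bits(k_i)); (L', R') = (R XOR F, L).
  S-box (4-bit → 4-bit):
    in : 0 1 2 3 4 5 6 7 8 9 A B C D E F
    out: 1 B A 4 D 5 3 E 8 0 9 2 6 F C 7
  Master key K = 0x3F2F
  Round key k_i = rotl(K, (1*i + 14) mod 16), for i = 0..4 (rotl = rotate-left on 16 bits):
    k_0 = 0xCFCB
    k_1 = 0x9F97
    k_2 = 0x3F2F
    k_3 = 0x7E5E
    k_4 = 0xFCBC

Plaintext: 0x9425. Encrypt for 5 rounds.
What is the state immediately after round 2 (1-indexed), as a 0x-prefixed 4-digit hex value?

s_0 = plaintext = 0x9425
s_1 = Round(s_0, k_0) = 0x2558
s_2 = Round(s_1, k_1) = 0x5842
s_3 = Round(s_2, k_2) = 0x4267
s_4 = Round(s_3, k_3) = 0x6702
s_5 = Round(s_4, k_4) = 0x024B

0x5842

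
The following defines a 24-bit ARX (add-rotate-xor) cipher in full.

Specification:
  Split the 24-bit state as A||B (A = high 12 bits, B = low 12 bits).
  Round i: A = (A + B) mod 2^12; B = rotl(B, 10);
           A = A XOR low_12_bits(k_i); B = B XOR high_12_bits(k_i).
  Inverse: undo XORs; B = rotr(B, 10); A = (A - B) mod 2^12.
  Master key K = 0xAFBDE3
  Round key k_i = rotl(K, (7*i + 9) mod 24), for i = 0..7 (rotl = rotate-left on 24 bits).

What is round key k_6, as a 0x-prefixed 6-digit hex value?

K = 0xAFBDE3
k_0 = rotl(K, (7*0+9) mod 24) = rotl(K, 9) = 0x7BC75F
k_1 = rotl(K, (7*1+9) mod 24) = rotl(K, 16) = 0xE3AFBD
k_2 = rotl(K, (7*2+9) mod 24) = rotl(K, 23) = 0xD7DEF1
k_3 = rotl(K, (7*3+9) mod 24) = rotl(K, 6) = 0xEF78EB
k_4 = rotl(K, (7*4+9) mod 24) = rotl(K, 13) = 0xBC75F7
k_5 = rotl(K, (7*5+9) mod 24) = rotl(K, 20) = 0x3AFBDE
k_6 = rotl(K, (7*6+9) mod 24) = rotl(K, 3) = 0x7DEF1D

0x7DEF1D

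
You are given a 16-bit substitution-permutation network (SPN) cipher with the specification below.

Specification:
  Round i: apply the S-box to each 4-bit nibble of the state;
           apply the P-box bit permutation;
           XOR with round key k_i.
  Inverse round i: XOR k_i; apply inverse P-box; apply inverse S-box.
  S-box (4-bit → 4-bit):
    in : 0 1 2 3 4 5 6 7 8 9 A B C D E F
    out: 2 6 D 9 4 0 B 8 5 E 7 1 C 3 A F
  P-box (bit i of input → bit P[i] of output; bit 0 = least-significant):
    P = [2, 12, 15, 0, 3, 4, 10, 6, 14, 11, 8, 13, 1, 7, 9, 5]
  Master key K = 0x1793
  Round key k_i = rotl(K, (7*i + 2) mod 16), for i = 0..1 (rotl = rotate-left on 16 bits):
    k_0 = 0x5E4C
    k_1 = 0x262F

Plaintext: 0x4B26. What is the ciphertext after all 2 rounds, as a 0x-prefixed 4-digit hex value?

0xF7BF

s_0 = plaintext = 0x4B26
s_1 = Round(s_0, k_0) = 0x0801
s_2 = Round(s_1, k_1) = 0xF7BF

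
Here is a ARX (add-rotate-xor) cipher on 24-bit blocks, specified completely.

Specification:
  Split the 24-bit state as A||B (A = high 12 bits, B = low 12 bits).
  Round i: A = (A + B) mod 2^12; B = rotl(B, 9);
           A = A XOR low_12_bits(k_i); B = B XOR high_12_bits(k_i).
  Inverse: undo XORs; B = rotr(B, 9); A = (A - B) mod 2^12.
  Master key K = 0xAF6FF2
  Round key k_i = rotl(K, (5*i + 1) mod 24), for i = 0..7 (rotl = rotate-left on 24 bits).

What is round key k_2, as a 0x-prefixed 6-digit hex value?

K = 0xAF6FF2
k_0 = rotl(K, (5*0+1) mod 24) = rotl(K, 1) = 0x5EDFE5
k_1 = rotl(K, (5*1+1) mod 24) = rotl(K, 6) = 0xDBFCAB
k_2 = rotl(K, (5*2+1) mod 24) = rotl(K, 11) = 0x7F957B

0x7F957B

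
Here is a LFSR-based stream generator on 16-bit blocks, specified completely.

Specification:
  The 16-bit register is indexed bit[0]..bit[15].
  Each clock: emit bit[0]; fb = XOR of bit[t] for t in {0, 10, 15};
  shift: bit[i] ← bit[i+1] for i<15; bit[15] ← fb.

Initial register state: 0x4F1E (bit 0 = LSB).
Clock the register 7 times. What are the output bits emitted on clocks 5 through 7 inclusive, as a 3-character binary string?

100

reg_0 = 0x4F1E
clock 1: out=0, reg = 0xA78F
clock 2: out=1, reg = 0xD3C7
clock 3: out=1, reg = 0x69E3
clock 4: out=1, reg = 0xB4F1
clock 5: out=1, reg = 0xDA78
clock 6: out=0, reg = 0xED3C
clock 7: out=0, reg = 0x769E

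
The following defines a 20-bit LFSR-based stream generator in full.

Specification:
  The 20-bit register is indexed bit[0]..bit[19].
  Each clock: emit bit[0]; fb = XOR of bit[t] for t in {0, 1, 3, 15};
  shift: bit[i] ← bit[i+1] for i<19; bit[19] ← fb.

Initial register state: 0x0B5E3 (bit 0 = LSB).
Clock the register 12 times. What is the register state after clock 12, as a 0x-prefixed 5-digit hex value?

0x04F0B

reg_0 = 0x0B5E3
clock 1: out=1, reg = 0x85AF1
clock 2: out=1, reg = 0xC2D78
clock 3: out=0, reg = 0xE16BC
clock 4: out=0, reg = 0xF0B5E
clock 5: out=0, reg = 0x785AF
clock 6: out=1, reg = 0x3C2D7
clock 7: out=1, reg = 0x9E16B
clock 8: out=1, reg = 0x4F0B5
clock 9: out=1, reg = 0x2785A
clock 10: out=0, reg = 0x13C2D
clock 11: out=1, reg = 0x09E16
clock 12: out=0, reg = 0x04F0B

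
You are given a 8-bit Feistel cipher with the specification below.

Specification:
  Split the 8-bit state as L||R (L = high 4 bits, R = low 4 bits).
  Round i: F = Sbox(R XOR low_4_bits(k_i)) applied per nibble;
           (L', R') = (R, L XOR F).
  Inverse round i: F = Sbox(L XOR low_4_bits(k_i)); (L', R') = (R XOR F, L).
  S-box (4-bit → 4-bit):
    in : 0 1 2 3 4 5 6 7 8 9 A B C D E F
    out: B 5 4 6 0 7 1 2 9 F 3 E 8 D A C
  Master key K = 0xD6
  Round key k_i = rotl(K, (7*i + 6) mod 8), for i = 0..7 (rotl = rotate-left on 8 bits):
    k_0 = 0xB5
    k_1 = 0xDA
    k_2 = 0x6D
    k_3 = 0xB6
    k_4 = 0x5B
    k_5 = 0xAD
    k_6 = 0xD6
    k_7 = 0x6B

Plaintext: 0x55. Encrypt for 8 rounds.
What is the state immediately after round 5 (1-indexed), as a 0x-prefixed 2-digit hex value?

0x09

s_0 = plaintext = 0x55
s_1 = Round(s_0, k_0) = 0x5E
s_2 = Round(s_1, k_1) = 0xE5
s_3 = Round(s_2, k_2) = 0x57
s_4 = Round(s_3, k_3) = 0x70
s_5 = Round(s_4, k_4) = 0x09
s_6 = Round(s_5, k_5) = 0x90
s_7 = Round(s_6, k_6) = 0x08
s_8 = Round(s_7, k_7) = 0x86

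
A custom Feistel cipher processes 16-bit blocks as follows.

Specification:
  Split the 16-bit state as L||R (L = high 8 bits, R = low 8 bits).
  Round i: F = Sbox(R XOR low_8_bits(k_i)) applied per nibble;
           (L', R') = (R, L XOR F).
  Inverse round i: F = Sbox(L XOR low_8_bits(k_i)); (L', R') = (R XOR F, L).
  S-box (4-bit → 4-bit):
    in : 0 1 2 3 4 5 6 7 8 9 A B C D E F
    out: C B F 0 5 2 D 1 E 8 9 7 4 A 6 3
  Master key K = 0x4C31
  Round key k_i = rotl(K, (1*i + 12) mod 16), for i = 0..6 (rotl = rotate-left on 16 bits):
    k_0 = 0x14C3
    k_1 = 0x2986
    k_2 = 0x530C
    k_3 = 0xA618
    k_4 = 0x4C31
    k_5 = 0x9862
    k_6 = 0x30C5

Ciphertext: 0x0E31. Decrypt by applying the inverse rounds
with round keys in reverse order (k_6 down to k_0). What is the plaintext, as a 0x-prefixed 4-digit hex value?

s_0 = ciphertext = 0x0E31
s_1 = InvRound(s_0, k_6) = 0x760E
s_2 = InvRound(s_1, k_5) = 0xBB76
s_3 = InvRound(s_2, k_4) = 0x9FBB
s_4 = InvRound(s_3, k_3) = 0x5A9F
s_5 = InvRound(s_4, k_2) = 0xB25A
s_6 = InvRound(s_5, k_1) = 0x5FB2
s_7 = InvRound(s_6, k_0) = 0x365F

0x365F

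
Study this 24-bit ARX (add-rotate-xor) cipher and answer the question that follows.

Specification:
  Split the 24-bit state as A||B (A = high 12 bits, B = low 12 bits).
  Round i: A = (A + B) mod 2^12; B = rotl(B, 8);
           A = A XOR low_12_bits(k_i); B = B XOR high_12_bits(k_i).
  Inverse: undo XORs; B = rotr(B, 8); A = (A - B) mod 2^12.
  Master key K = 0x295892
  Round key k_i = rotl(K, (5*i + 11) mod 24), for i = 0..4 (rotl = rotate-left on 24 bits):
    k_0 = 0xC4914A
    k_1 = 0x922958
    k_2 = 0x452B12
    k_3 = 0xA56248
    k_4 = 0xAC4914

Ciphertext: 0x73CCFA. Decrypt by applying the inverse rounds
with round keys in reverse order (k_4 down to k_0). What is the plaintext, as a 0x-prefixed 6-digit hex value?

s_0 = ciphertext = 0x73CCFA
s_1 = InvRound(s_0, k_4) = 0xA423E6
s_2 = InvRound(s_1, k_3) = 0xD01B09
s_3 = InvRound(s_2, k_2) = 0x0545BF
s_4 = InvRound(s_3, k_1) = 0xF309DC
s_5 = InvRound(s_4, k_0) = 0x525955

0x525955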